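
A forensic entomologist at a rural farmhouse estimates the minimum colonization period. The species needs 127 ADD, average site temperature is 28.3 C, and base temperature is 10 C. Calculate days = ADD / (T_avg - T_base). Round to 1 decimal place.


Insect development time:
Effective temperature = avg_temp - T_base = 28.3 - 10 = 18.3 C
Days = ADD / effective_temp = 127 / 18.3 = 6.9 days

6.9


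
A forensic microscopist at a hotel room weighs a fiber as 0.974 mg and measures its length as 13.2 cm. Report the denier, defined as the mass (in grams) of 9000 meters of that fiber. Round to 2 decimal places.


Denier calculation:
Mass in grams = 0.974 mg / 1000 = 0.000974 g
Length in meters = 13.2 cm / 100 = 0.132 m
Linear density = mass / length = 0.000974 / 0.132 = 0.00737879 g/m
Denier = (g/m) * 9000 = 0.00737879 * 9000 = 66.41

66.41


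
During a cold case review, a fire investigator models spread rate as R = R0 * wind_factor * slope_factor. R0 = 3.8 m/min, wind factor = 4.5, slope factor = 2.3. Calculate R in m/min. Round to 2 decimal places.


Fire spread rate calculation:
R = R0 * wind_factor * slope_factor
= 3.8 * 4.5 * 2.3
= 17.1 * 2.3
= 39.33 m/min

39.33


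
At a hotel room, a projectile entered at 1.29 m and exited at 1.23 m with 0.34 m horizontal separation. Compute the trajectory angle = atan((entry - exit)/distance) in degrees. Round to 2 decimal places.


Bullet trajectory angle:
Height difference = 1.29 - 1.23 = 0.06 m
angle = atan(0.06 / 0.34)
angle = atan(0.176471)
angle = 10.01 degrees

10.01


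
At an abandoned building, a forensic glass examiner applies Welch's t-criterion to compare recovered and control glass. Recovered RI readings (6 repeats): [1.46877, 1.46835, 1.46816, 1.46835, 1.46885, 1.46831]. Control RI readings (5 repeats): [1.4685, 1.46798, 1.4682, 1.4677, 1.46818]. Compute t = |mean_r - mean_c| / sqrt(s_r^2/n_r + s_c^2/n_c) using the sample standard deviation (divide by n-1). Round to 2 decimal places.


Welch's t-criterion for glass RI comparison:
Recovered mean = sum / n_r = 8.81079 / 6 = 1.468465
Control mean = sum / n_c = 7.34056 / 5 = 1.468112
Recovered sample variance s_r^2 = 7.695e-08
Control sample variance s_c^2 = 8.752e-08
Welch SE (unpooled) = sqrt(s_r^2/n_r + s_c^2/n_c) = sqrt(1.2825e-08 + 1.7504e-08) = sqrt(3.0329e-08) = 0.000174152
|mean_r - mean_c| = 0.000353
t = 0.000353 / 0.000174152 = 2.03

2.03


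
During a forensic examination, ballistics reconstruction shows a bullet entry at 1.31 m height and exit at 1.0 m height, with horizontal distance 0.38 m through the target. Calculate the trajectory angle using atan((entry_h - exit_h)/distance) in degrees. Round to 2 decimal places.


Bullet trajectory angle:
Height difference = 1.31 - 1.0 = 0.31 m
angle = atan(0.31 / 0.38)
angle = atan(0.815789)
angle = 39.21 degrees

39.21


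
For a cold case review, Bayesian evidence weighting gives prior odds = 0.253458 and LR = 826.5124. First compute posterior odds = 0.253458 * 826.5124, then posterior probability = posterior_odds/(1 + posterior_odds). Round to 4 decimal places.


Bayesian evidence evaluation:
Posterior odds = prior_odds * LR = 0.253458 * 826.5124 = 209.4862
Posterior probability = posterior_odds / (1 + posterior_odds)
= 209.4862 / (1 + 209.4862)
= 209.4862 / 210.4862
= 0.9952

0.9952


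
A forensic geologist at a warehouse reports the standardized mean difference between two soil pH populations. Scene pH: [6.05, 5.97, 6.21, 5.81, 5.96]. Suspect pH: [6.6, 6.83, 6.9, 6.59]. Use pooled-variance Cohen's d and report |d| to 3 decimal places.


Pooled-variance Cohen's d for soil pH comparison:
Scene mean = 30 / 5 = 6
Suspect mean = 26.92 / 4 = 6.73
Scene sample variance s_s^2 = 0.0213
Suspect sample variance s_c^2 = 0.025133
Pooled variance = ((n_s-1)*s_s^2 + (n_c-1)*s_c^2) / (n_s + n_c - 2) = 0.022943
Pooled SD = sqrt(0.022943) = 0.151469
Mean difference = -0.73
|d| = |-0.73| / 0.151469 = 4.819

4.819


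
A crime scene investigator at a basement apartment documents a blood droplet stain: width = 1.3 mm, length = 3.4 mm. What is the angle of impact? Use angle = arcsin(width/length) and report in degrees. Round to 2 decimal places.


Blood spatter impact angle calculation:
width / length = 1.3 / 3.4 = 0.382353
angle = arcsin(0.382353)
angle = 22.48 degrees

22.48


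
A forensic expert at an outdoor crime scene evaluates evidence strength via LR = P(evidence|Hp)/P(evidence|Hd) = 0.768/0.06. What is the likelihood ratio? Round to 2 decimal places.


Likelihood ratio calculation:
LR = P(E|Hp) / P(E|Hd)
LR = 0.768 / 0.06
LR = 12.80

12.80


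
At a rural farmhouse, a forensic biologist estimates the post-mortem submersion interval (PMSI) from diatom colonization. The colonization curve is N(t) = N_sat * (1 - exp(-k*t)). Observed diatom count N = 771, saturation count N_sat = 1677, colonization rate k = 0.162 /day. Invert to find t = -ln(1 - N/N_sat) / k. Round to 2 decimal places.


PMSI from diatom colonization curve:
N / N_sat = 771 / 1677 = 0.45975
1 - N/N_sat = 0.54025
ln(1 - N/N_sat) = -0.615723
t = -ln(1 - N/N_sat) / k = -(-0.615723) / 0.162 = 3.80 days

3.80


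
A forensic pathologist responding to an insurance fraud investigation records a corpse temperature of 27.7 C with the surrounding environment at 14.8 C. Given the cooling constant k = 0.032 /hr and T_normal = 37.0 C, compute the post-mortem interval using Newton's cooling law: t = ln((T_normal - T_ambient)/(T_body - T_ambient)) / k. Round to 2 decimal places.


Using Newton's law of cooling:
t = ln((T_normal - T_ambient) / (T_body - T_ambient)) / k
T_normal - T_ambient = 22.2
T_body - T_ambient = 12.9
Ratio = 1.72093
ln(ratio) = 0.542865
t = 0.542865 / 0.032 = 16.96 hours

16.96


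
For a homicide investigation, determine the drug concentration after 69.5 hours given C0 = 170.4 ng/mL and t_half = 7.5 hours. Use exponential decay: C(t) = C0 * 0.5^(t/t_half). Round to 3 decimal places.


Drug concentration decay:
Number of half-lives = t / t_half = 69.5 / 7.5 = 9.266667
Decay factor = 0.5^9.266667 = 0.00162351
C(t) = 170.4 * 0.00162351 = 0.277 ng/mL

0.277


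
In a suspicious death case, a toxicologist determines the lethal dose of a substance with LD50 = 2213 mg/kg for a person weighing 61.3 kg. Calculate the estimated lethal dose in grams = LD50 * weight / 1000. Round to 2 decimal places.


Lethal dose calculation:
Lethal dose = LD50 * body_weight / 1000
= 2213 * 61.3 / 1000
= 135656.9 / 1000
= 135.66 g

135.66


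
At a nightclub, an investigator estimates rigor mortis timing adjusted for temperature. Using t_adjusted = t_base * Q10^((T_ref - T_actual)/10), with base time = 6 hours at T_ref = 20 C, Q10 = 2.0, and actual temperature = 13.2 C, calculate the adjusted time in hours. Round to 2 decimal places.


Rigor mortis time adjustment:
Exponent = (T_ref - T_actual) / 10 = (20 - 13.2) / 10 = 0.68
Q10 factor = 2.0^0.68 = 1.60214
t_adjusted = 6 * 1.60214 = 9.61 hours

9.61


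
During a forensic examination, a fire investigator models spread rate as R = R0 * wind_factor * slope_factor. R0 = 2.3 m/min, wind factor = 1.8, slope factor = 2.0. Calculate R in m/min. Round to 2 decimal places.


Fire spread rate calculation:
R = R0 * wind_factor * slope_factor
= 2.3 * 1.8 * 2.0
= 4.14 * 2.0
= 8.28 m/min

8.28


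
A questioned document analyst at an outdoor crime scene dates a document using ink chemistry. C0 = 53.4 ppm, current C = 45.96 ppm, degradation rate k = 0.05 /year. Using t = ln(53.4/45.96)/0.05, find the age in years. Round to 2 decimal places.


Document age estimation:
C0/C = 53.4 / 45.96 = 1.16188
ln(C0/C) = 0.150039
t = 0.150039 / 0.05 = 3.00 years

3.00


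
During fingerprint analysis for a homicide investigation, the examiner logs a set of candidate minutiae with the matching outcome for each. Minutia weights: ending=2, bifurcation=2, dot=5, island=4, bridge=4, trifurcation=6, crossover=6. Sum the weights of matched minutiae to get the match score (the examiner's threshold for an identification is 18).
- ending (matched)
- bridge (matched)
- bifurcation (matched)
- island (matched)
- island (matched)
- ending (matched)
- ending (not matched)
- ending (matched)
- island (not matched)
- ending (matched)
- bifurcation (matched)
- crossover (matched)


Weighted minutiae match score:
  ending: matched, +2 (running total 2)
  bridge: matched, +4 (running total 6)
  bifurcation: matched, +2 (running total 8)
  island: matched, +4 (running total 12)
  island: matched, +4 (running total 16)
  ending: matched, +2 (running total 18)
  ending: not matched, +0
  ending: matched, +2 (running total 20)
  island: not matched, +0
  ending: matched, +2 (running total 22)
  bifurcation: matched, +2 (running total 24)
  crossover: matched, +6 (running total 30)
Total score = 30
Threshold = 18; verdict = identification

30


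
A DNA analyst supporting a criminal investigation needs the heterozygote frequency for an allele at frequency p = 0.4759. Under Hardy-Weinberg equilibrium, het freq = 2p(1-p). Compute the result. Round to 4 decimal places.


Hardy-Weinberg heterozygote frequency:
q = 1 - p = 1 - 0.4759 = 0.5241
2pq = 2 * 0.4759 * 0.5241 = 0.4988

0.4988


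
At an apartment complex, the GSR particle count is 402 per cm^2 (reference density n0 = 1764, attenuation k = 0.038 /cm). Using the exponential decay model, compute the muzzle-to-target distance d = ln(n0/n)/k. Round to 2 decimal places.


GSR distance calculation:
n0/n = 1764 / 402 = 4.38806
ln(n0/n) = 1.478887
d = 1.478887 / 0.038 = 38.92 cm

38.92


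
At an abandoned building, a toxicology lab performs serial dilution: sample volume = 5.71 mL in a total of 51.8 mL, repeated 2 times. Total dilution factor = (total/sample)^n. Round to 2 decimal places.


Dilution factor calculation:
Single dilution = V_total / V_sample = 51.8 / 5.71 ≈ 9.071804
Number of dilutions = 2
Total DF = (51.8 / 5.71)^2 (full precision, rounded at the end) = 82.30

82.30


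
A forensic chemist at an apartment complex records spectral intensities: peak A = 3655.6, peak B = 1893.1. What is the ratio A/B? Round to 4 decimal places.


Spectral peak ratio:
Peak A = 3655.6 counts
Peak B = 1893.1 counts
Ratio = 3655.6 / 1893.1 = 1.9310

1.9310


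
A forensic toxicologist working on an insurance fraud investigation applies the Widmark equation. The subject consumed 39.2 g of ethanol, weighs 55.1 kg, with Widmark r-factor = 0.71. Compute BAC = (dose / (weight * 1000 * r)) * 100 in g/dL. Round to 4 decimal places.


Applying the Widmark formula:
BAC = (dose_g / (body_wt * 1000 * r)) * 100
Denominator = 55.1 * 1000 * 0.71 = 39121
BAC = (39.2 / 39121) * 100
BAC = 0.1002 g/dL

0.1002


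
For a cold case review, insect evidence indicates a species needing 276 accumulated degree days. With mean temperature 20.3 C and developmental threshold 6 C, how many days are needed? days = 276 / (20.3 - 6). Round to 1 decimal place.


Insect development time:
Effective temperature = avg_temp - T_base = 20.3 - 6 = 14.3 C
Days = ADD / effective_temp = 276 / 14.3 = 19.3 days

19.3


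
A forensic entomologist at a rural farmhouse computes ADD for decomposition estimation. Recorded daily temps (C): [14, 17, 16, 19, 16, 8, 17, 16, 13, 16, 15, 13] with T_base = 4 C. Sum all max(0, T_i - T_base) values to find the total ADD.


Computing ADD day by day:
Day 1: max(0, 14 - 4) = 10
Day 2: max(0, 17 - 4) = 13
Day 3: max(0, 16 - 4) = 12
Day 4: max(0, 19 - 4) = 15
Day 5: max(0, 16 - 4) = 12
Day 6: max(0, 8 - 4) = 4
Day 7: max(0, 17 - 4) = 13
Day 8: max(0, 16 - 4) = 12
Day 9: max(0, 13 - 4) = 9
Day 10: max(0, 16 - 4) = 12
Day 11: max(0, 15 - 4) = 11
Day 12: max(0, 13 - 4) = 9
Total ADD = 132

132


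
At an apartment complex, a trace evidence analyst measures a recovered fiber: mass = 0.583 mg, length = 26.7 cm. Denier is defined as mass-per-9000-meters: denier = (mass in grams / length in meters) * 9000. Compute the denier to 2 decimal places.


Denier calculation:
Mass in grams = 0.583 mg / 1000 = 0.000583 g
Length in meters = 26.7 cm / 100 = 0.267 m
Linear density = mass / length = 0.000583 / 0.267 = 0.00218352 g/m
Denier = (g/m) * 9000 = 0.00218352 * 9000 = 19.65

19.65


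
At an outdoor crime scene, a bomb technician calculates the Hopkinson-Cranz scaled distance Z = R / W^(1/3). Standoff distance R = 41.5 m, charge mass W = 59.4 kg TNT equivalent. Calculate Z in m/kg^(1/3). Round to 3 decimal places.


Scaled distance calculation:
W^(1/3) = 59.4^(1/3) = 3.901774
Z = R / W^(1/3) = 41.5 / 3.901774
Z = 10.636 m/kg^(1/3)

10.636


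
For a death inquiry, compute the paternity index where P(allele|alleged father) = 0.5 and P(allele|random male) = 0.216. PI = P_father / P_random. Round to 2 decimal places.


Paternity Index calculation:
PI = P(allele|father) / P(allele|random)
PI = 0.5 / 0.216
PI = 2.31

2.31


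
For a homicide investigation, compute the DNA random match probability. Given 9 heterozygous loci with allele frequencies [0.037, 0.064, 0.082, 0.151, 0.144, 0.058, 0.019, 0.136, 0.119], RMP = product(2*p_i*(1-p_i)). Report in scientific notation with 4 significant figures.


Computing RMP for 9 loci:
Locus 1: 2 * 0.037 * 0.963 = 0.071262
Locus 2: 2 * 0.064 * 0.936 = 0.119808
Locus 3: 2 * 0.082 * 0.918 = 0.150552
Locus 4: 2 * 0.151 * 0.849 = 0.256398
Locus 5: 2 * 0.144 * 0.856 = 0.246528
Locus 6: 2 * 0.058 * 0.942 = 0.109272
Locus 7: 2 * 0.019 * 0.981 = 0.037278
Locus 8: 2 * 0.136 * 0.864 = 0.235008
Locus 9: 2 * 0.119 * 0.881 = 0.209678
RMP = 1.631e-08

1.631e-08


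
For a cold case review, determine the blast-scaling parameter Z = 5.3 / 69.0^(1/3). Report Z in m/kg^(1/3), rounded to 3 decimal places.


Scaled distance calculation:
W^(1/3) = 69.0^(1/3) = 4.101566
Z = R / W^(1/3) = 5.3 / 4.101566
Z = 1.292 m/kg^(1/3)

1.292


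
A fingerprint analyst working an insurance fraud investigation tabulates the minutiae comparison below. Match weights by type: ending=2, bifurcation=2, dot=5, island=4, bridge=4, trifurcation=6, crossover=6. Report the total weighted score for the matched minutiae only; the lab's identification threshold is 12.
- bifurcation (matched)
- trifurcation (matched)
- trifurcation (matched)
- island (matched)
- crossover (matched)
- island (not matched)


Weighted minutiae match score:
  bifurcation: matched, +2 (running total 2)
  trifurcation: matched, +6 (running total 8)
  trifurcation: matched, +6 (running total 14)
  island: matched, +4 (running total 18)
  crossover: matched, +6 (running total 24)
  island: not matched, +0
Total score = 24
Threshold = 12; verdict = identification

24


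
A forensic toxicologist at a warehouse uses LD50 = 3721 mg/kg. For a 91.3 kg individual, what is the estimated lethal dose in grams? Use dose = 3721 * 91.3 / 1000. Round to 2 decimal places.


Lethal dose calculation:
Lethal dose = LD50 * body_weight / 1000
= 3721 * 91.3 / 1000
= 339727.3 / 1000
= 339.73 g

339.73


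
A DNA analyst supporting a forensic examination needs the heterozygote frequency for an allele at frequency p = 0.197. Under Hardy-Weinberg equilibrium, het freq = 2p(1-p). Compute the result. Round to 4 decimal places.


Hardy-Weinberg heterozygote frequency:
q = 1 - p = 1 - 0.197 = 0.803
2pq = 2 * 0.197 * 0.803 = 0.3164

0.3164


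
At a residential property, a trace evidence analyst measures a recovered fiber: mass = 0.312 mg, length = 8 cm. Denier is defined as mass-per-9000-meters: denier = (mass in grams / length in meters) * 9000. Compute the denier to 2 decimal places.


Denier calculation:
Mass in grams = 0.312 mg / 1000 = 0.000312 g
Length in meters = 8 cm / 100 = 0.08 m
Linear density = mass / length = 0.000312 / 0.08 = 0.0039 g/m
Denier = (g/m) * 9000 = 0.0039 * 9000 = 35.10

35.10


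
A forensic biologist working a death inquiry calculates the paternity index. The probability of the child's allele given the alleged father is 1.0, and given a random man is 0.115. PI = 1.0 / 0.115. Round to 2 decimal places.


Paternity Index calculation:
PI = P(allele|father) / P(allele|random)
PI = 1.0 / 0.115
PI = 8.70

8.70


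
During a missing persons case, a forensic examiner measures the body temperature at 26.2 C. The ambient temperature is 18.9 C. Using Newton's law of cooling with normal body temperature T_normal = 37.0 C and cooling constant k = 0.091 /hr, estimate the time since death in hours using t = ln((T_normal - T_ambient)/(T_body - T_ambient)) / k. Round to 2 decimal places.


Using Newton's law of cooling:
t = ln((T_normal - T_ambient) / (T_body - T_ambient)) / k
T_normal - T_ambient = 18.1
T_body - T_ambient = 7.3
Ratio = 2.479452
ln(ratio) = 0.908038
t = 0.908038 / 0.091 = 9.98 hours

9.98


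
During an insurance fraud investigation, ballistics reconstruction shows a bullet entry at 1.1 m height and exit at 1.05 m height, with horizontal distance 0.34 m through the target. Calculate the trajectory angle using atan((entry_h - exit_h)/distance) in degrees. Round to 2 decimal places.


Bullet trajectory angle:
Height difference = 1.1 - 1.05 = 0.05 m
angle = atan(0.05 / 0.34)
angle = atan(0.147059)
angle = 8.37 degrees

8.37


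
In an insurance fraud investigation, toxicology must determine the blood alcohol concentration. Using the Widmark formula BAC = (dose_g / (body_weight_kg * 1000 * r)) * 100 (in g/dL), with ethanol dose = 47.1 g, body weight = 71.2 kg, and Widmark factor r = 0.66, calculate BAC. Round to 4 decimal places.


Applying the Widmark formula:
BAC = (dose_g / (body_wt * 1000 * r)) * 100
Denominator = 71.2 * 1000 * 0.66 = 46992
BAC = (47.1 / 46992) * 100
BAC = 0.1002 g/dL

0.1002


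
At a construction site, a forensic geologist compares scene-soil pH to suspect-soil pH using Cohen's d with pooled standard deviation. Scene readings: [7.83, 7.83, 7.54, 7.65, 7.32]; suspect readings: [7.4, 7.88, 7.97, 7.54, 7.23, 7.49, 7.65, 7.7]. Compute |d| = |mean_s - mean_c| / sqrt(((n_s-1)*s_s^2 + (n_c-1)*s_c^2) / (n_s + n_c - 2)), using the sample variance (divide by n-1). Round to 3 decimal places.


Pooled-variance Cohen's d for soil pH comparison:
Scene mean = 38.17 / 5 = 7.634
Suspect mean = 60.86 / 8 = 7.6075
Scene sample variance s_s^2 = 0.04613
Suspect sample variance s_c^2 = 0.059993
Pooled variance = ((n_s-1)*s_s^2 + (n_c-1)*s_c^2) / (n_s + n_c - 2) = 0.054952
Pooled SD = sqrt(0.054952) = 0.234418
Mean difference = 0.0265
|d| = |0.0265| / 0.234418 = 0.113

0.113


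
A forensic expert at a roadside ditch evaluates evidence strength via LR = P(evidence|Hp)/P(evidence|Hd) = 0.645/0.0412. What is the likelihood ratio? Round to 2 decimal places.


Likelihood ratio calculation:
LR = P(E|Hp) / P(E|Hd)
LR = 0.645 / 0.0412
LR = 15.66

15.66


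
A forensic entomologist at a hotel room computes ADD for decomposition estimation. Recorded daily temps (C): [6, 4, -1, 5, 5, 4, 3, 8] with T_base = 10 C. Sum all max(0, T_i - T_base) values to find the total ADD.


Computing ADD day by day:
Day 1: max(0, 6 - 10) = 0
Day 2: max(0, 4 - 10) = 0
Day 3: max(0, -1 - 10) = 0
Day 4: max(0, 5 - 10) = 0
Day 5: max(0, 5 - 10) = 0
Day 6: max(0, 4 - 10) = 0
Day 7: max(0, 3 - 10) = 0
Day 8: max(0, 8 - 10) = 0
Total ADD = 0

0


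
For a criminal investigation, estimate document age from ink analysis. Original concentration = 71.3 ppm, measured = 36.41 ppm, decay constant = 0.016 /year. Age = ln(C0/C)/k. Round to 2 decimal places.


Document age estimation:
C0/C = 71.3 / 36.41 = 1.958253
ln(C0/C) = 0.672053
t = 0.672053 / 0.016 = 42.00 years

42.00


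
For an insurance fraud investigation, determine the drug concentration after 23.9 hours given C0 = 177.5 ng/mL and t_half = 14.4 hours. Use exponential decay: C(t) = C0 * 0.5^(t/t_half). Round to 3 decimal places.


Drug concentration decay:
Number of half-lives = t / t_half = 23.9 / 14.4 = 1.659722
Decay factor = 0.5^1.659722 = 0.31650013
C(t) = 177.5 * 0.31650013 = 56.179 ng/mL

56.179


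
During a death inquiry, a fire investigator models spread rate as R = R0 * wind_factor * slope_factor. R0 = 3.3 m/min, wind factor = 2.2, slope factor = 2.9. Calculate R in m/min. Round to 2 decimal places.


Fire spread rate calculation:
R = R0 * wind_factor * slope_factor
= 3.3 * 2.2 * 2.9
= 7.26 * 2.9
= 21.05 m/min

21.05


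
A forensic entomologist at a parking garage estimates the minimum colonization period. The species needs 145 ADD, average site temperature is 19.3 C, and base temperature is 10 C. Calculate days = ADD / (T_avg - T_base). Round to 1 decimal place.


Insect development time:
Effective temperature = avg_temp - T_base = 19.3 - 10 = 9.3 C
Days = ADD / effective_temp = 145 / 9.3 = 15.6 days

15.6


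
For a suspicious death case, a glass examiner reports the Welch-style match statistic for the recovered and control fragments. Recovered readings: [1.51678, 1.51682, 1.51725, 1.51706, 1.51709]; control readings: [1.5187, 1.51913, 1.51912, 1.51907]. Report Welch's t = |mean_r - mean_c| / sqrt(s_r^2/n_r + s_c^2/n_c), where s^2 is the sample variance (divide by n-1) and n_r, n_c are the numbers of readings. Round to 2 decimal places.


Welch's t-criterion for glass RI comparison:
Recovered mean = sum / n_r = 7.585 / 5 = 1.517
Control mean = sum / n_c = 6.07602 / 4 = 1.519005
Recovered sample variance s_r^2 = 3.875e-08
Control sample variance s_c^2 = 4.20333e-08
Welch SE (unpooled) = sqrt(s_r^2/n_r + s_c^2/n_c) = sqrt(7.75e-09 + 1.05083e-08) = sqrt(1.82583e-08) = 0.000135123
|mean_r - mean_c| = 0.002005
t = 0.002005 / 0.000135123 = 14.84

14.84


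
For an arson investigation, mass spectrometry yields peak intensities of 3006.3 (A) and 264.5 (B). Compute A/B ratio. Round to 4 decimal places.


Spectral peak ratio:
Peak A = 3006.3 counts
Peak B = 264.5 counts
Ratio = 3006.3 / 264.5 = 11.3660

11.3660


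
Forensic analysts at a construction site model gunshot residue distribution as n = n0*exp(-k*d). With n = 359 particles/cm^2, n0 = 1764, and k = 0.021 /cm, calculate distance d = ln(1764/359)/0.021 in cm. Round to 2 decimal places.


GSR distance calculation:
n0/n = 1764 / 359 = 4.913649
ln(n0/n) = 1.592017
d = 1.592017 / 0.021 = 75.81 cm

75.81


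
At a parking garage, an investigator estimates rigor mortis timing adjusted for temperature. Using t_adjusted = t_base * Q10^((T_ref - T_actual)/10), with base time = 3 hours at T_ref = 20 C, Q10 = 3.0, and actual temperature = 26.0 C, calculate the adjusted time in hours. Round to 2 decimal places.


Rigor mortis time adjustment:
Exponent = (T_ref - T_actual) / 10 = (20 - 26.0) / 10 = -0.6
Q10 factor = 3.0^-0.6 = 0.51728
t_adjusted = 3 * 0.51728 = 1.55 hours

1.55


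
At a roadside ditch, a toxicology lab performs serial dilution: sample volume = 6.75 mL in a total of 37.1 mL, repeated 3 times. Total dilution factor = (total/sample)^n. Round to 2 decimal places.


Dilution factor calculation:
Single dilution = V_total / V_sample = 37.1 / 6.75 ≈ 5.496296
Number of dilutions = 3
Total DF = (37.1 / 6.75)^3 (full precision, rounded at the end) = 166.04

166.04


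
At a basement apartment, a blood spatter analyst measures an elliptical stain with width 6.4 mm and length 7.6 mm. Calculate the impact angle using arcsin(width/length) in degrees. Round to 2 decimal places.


Blood spatter impact angle calculation:
width / length = 6.4 / 7.6 = 0.842105
angle = arcsin(0.842105)
angle = 57.36 degrees

57.36


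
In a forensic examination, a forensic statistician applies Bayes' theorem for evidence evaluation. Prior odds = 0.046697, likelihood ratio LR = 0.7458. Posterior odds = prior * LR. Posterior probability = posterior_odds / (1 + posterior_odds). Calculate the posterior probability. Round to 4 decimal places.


Bayesian evidence evaluation:
Posterior odds = prior_odds * LR = 0.046697 * 0.7458 = 0.03482662
Posterior probability = posterior_odds / (1 + posterior_odds)
= 0.03482662 / (1 + 0.03482662)
= 0.03482662 / 1.03482662
= 0.0337

0.0337


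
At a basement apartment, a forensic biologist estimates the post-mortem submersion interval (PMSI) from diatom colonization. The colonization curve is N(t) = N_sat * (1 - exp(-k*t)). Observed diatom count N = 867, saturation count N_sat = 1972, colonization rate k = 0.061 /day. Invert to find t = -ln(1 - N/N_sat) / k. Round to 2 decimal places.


PMSI from diatom colonization curve:
N / N_sat = 867 / 1972 = 0.439655
1 - N/N_sat = 0.560345
ln(1 - N/N_sat) = -0.579203
t = -ln(1 - N/N_sat) / k = -(-0.579203) / 0.061 = 9.50 days

9.50


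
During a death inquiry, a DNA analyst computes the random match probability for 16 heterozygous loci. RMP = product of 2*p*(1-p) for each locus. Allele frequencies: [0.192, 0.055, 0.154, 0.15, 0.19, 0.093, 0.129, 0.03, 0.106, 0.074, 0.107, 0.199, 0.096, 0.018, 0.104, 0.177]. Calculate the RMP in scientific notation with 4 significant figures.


Computing RMP for 16 loci:
Locus 1: 2 * 0.192 * 0.808 = 0.310272
Locus 2: 2 * 0.055 * 0.945 = 0.10395
Locus 3: 2 * 0.154 * 0.846 = 0.260568
Locus 4: 2 * 0.15 * 0.85 = 0.255
Locus 5: 2 * 0.19 * 0.81 = 0.3078
Locus 6: 2 * 0.093 * 0.907 = 0.168702
Locus 7: 2 * 0.129 * 0.871 = 0.224718
Locus 8: 2 * 0.03 * 0.97 = 0.0582
Locus 9: 2 * 0.106 * 0.894 = 0.189528
Locus 10: 2 * 0.074 * 0.926 = 0.137048
Locus 11: 2 * 0.107 * 0.893 = 0.191102
Locus 12: 2 * 0.199 * 0.801 = 0.318798
Locus 13: 2 * 0.096 * 0.904 = 0.173568
Locus 14: 2 * 0.018 * 0.982 = 0.035352
Locus 15: 2 * 0.104 * 0.896 = 0.186368
Locus 16: 2 * 0.177 * 0.823 = 0.291342
RMP = 7.673e-13

7.673e-13


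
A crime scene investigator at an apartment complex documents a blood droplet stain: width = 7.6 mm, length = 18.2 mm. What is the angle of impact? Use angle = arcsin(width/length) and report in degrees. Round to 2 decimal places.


Blood spatter impact angle calculation:
width / length = 7.6 / 18.2 = 0.417582
angle = arcsin(0.417582)
angle = 24.68 degrees

24.68


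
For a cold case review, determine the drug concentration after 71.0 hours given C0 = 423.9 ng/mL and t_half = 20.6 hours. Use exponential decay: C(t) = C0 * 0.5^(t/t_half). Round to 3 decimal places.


Drug concentration decay:
Number of half-lives = t / t_half = 71.0 / 20.6 = 3.446602
Decay factor = 0.5^3.446602 = 0.09172113
C(t) = 423.9 * 0.09172113 = 38.881 ng/mL

38.881


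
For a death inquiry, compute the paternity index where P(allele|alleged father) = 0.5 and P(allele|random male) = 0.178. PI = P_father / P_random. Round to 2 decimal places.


Paternity Index calculation:
PI = P(allele|father) / P(allele|random)
PI = 0.5 / 0.178
PI = 2.81

2.81


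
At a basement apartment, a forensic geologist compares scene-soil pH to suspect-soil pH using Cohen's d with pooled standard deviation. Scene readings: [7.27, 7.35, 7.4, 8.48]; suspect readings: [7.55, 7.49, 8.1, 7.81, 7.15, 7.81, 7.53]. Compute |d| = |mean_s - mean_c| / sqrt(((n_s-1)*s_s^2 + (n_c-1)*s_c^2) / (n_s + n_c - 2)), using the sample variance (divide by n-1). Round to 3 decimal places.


Pooled-variance Cohen's d for soil pH comparison:
Scene mean = 30.5 / 4 = 7.625
Suspect mean = 53.44 / 7 = 7.634286
Scene sample variance s_s^2 = 0.327767
Suspect sample variance s_c^2 = 0.091995
Pooled variance = ((n_s-1)*s_s^2 + (n_c-1)*s_c^2) / (n_s + n_c - 2) = 0.170586
Pooled SD = sqrt(0.170586) = 0.413021
Mean difference = -0.009286
|d| = |-0.009286| / 0.413021 = 0.022

0.022


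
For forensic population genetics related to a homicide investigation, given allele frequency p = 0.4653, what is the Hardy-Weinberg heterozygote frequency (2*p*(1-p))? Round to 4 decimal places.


Hardy-Weinberg heterozygote frequency:
q = 1 - p = 1 - 0.4653 = 0.5347
2pq = 2 * 0.4653 * 0.5347 = 0.4976

0.4976


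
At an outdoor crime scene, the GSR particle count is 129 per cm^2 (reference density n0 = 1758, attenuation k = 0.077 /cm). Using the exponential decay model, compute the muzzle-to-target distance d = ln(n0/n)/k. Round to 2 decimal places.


GSR distance calculation:
n0/n = 1758 / 129 = 13.627907
ln(n0/n) = 2.61212
d = 2.61212 / 0.077 = 33.92 cm

33.92


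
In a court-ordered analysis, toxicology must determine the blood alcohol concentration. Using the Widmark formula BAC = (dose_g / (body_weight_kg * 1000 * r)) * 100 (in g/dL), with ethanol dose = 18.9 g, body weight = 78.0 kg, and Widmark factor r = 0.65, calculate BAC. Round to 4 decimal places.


Applying the Widmark formula:
BAC = (dose_g / (body_wt * 1000 * r)) * 100
Denominator = 78.0 * 1000 * 0.65 = 50700
BAC = (18.9 / 50700) * 100
BAC = 0.0373 g/dL

0.0373


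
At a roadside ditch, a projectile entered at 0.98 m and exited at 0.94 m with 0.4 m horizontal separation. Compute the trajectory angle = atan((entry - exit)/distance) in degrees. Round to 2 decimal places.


Bullet trajectory angle:
Height difference = 0.98 - 0.94 = 0.04 m
angle = atan(0.04 / 0.4)
angle = atan(0.1)
angle = 5.71 degrees

5.71


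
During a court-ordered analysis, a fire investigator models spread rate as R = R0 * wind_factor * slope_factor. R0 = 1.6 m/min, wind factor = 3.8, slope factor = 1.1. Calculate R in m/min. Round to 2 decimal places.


Fire spread rate calculation:
R = R0 * wind_factor * slope_factor
= 1.6 * 3.8 * 1.1
= 6.08 * 1.1
= 6.69 m/min

6.69


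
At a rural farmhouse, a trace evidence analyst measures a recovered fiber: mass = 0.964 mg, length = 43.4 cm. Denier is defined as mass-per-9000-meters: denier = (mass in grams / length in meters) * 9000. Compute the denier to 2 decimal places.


Denier calculation:
Mass in grams = 0.964 mg / 1000 = 0.000964 g
Length in meters = 43.4 cm / 100 = 0.434 m
Linear density = mass / length = 0.000964 / 0.434 = 0.0022212 g/m
Denier = (g/m) * 9000 = 0.0022212 * 9000 = 19.99

19.99


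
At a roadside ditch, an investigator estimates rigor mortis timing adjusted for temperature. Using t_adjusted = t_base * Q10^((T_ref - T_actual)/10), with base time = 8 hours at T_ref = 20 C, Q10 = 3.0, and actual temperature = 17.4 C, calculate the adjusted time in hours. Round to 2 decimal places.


Rigor mortis time adjustment:
Exponent = (T_ref - T_actual) / 10 = (20 - 17.4) / 10 = 0.26
Q10 factor = 3.0^0.26 = 1.33061
t_adjusted = 8 * 1.33061 = 10.64 hours

10.64


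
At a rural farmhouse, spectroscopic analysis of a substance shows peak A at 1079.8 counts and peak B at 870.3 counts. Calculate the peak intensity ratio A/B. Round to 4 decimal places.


Spectral peak ratio:
Peak A = 1079.8 counts
Peak B = 870.3 counts
Ratio = 1079.8 / 870.3 = 1.2407

1.2407


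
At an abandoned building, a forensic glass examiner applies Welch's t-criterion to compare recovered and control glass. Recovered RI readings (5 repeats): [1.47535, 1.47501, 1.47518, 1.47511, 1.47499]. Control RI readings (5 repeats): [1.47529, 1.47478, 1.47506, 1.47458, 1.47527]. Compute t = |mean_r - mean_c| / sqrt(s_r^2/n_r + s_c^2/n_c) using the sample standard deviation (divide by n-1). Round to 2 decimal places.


Welch's t-criterion for glass RI comparison:
Recovered mean = sum / n_r = 7.37564 / 5 = 1.475128
Control mean = sum / n_c = 7.37498 / 5 = 1.474996
Recovered sample variance s_r^2 = 2.132e-08
Control sample variance s_c^2 = 9.633e-08
Welch SE (unpooled) = sqrt(s_r^2/n_r + s_c^2/n_c) = sqrt(4.264e-09 + 1.9266e-08) = sqrt(2.353e-08) = 0.000153395
|mean_r - mean_c| = 0.000132
t = 0.000132 / 0.000153395 = 0.86

0.86


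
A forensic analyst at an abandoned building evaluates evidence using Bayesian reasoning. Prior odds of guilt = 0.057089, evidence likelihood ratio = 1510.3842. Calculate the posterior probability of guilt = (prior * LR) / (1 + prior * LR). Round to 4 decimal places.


Bayesian evidence evaluation:
Posterior odds = prior_odds * LR = 0.057089 * 1510.3842 = 86.22632
Posterior probability = posterior_odds / (1 + posterior_odds)
= 86.22632 / (1 + 86.22632)
= 86.22632 / 87.22632
= 0.9885

0.9885


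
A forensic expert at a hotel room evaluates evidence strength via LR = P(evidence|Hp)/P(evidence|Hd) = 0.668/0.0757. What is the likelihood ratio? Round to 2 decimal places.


Likelihood ratio calculation:
LR = P(E|Hp) / P(E|Hd)
LR = 0.668 / 0.0757
LR = 8.82

8.82


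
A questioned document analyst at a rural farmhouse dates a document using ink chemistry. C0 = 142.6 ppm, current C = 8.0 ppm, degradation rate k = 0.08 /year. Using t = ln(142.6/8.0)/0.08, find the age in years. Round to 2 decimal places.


Document age estimation:
C0/C = 142.6 / 8.0 = 17.825
ln(C0/C) = 2.880602
t = 2.880602 / 0.08 = 36.01 years

36.01


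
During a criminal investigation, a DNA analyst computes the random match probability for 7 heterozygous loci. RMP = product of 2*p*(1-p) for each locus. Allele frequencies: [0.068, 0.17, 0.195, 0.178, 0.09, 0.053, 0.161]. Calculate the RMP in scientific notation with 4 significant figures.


Computing RMP for 7 loci:
Locus 1: 2 * 0.068 * 0.932 = 0.126752
Locus 2: 2 * 0.17 * 0.83 = 0.2822
Locus 3: 2 * 0.195 * 0.805 = 0.31395
Locus 4: 2 * 0.178 * 0.822 = 0.292632
Locus 5: 2 * 0.09 * 0.91 = 0.1638
Locus 6: 2 * 0.053 * 0.947 = 0.100382
Locus 7: 2 * 0.161 * 0.839 = 0.270158
RMP = 1.460e-05

1.460e-05


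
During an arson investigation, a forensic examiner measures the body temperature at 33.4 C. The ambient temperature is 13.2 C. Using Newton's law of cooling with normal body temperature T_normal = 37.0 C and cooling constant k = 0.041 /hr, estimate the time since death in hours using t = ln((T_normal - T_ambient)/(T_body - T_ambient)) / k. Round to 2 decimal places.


Using Newton's law of cooling:
t = ln((T_normal - T_ambient) / (T_body - T_ambient)) / k
T_normal - T_ambient = 23.8
T_body - T_ambient = 20.2
Ratio = 1.178218
ln(ratio) = 0.164003
t = 0.164003 / 0.041 = 4.00 hours

4.00


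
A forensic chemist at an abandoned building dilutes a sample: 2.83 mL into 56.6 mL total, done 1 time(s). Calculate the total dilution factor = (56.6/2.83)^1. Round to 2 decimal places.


Dilution factor calculation:
Single dilution = V_total / V_sample = 56.6 / 2.83 ≈ 20
Number of dilutions = 1
Total DF = (56.6 / 2.83)^1 (full precision, rounded at the end) = 20.00

20.00


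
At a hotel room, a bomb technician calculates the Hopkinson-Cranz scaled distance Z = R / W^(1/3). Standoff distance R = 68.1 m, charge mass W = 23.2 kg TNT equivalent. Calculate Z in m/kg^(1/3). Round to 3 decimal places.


Scaled distance calculation:
W^(1/3) = 23.2^(1/3) = 2.852086
Z = R / W^(1/3) = 68.1 / 2.852086
Z = 23.877 m/kg^(1/3)

23.877


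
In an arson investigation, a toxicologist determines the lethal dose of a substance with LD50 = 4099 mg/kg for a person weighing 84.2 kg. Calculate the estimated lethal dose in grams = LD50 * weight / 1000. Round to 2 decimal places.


Lethal dose calculation:
Lethal dose = LD50 * body_weight / 1000
= 4099 * 84.2 / 1000
= 345135.8 / 1000
= 345.14 g

345.14


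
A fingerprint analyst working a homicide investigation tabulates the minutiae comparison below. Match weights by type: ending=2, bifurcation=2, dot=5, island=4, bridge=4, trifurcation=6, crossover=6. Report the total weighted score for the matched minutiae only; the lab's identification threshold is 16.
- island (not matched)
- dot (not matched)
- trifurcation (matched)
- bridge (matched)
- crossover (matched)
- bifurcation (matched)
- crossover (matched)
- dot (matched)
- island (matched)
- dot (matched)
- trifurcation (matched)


Weighted minutiae match score:
  island: not matched, +0
  dot: not matched, +0
  trifurcation: matched, +6 (running total 6)
  bridge: matched, +4 (running total 10)
  crossover: matched, +6 (running total 16)
  bifurcation: matched, +2 (running total 18)
  crossover: matched, +6 (running total 24)
  dot: matched, +5 (running total 29)
  island: matched, +4 (running total 33)
  dot: matched, +5 (running total 38)
  trifurcation: matched, +6 (running total 44)
Total score = 44
Threshold = 16; verdict = identification

44


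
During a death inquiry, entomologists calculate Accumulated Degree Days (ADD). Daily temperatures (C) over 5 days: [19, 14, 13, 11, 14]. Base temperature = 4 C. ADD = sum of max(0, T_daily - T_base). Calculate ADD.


Computing ADD day by day:
Day 1: max(0, 19 - 4) = 15
Day 2: max(0, 14 - 4) = 10
Day 3: max(0, 13 - 4) = 9
Day 4: max(0, 11 - 4) = 7
Day 5: max(0, 14 - 4) = 10
Total ADD = 51

51


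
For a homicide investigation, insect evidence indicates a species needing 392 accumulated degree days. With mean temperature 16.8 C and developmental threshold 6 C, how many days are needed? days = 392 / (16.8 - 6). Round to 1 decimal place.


Insect development time:
Effective temperature = avg_temp - T_base = 16.8 - 6 = 10.8 C
Days = ADD / effective_temp = 392 / 10.8 = 36.3 days

36.3


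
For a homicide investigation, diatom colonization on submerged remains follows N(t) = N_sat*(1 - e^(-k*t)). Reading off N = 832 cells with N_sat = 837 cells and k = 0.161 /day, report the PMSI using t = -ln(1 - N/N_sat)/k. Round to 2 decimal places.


PMSI from diatom colonization curve:
N / N_sat = 832 / 837 = 0.994026
1 - N/N_sat = 0.005974
ln(1 - N/N_sat) = -5.120339
t = -ln(1 - N/N_sat) / k = -(-5.120339) / 0.161 = 31.80 days

31.80


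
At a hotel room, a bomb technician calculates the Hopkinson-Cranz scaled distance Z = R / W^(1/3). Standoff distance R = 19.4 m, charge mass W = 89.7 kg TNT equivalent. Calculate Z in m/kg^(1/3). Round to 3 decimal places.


Scaled distance calculation:
W^(1/3) = 89.7^(1/3) = 4.47642
Z = R / W^(1/3) = 19.4 / 4.47642
Z = 4.334 m/kg^(1/3)

4.334


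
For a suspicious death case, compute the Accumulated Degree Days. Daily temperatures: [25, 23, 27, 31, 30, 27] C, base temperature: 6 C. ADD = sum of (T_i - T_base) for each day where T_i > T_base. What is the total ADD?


Computing ADD day by day:
Day 1: max(0, 25 - 6) = 19
Day 2: max(0, 23 - 6) = 17
Day 3: max(0, 27 - 6) = 21
Day 4: max(0, 31 - 6) = 25
Day 5: max(0, 30 - 6) = 24
Day 6: max(0, 27 - 6) = 21
Total ADD = 127

127


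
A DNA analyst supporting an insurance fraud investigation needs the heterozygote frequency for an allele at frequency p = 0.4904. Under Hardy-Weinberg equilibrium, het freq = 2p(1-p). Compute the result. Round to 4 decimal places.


Hardy-Weinberg heterozygote frequency:
q = 1 - p = 1 - 0.4904 = 0.5096
2pq = 2 * 0.4904 * 0.5096 = 0.4998

0.4998


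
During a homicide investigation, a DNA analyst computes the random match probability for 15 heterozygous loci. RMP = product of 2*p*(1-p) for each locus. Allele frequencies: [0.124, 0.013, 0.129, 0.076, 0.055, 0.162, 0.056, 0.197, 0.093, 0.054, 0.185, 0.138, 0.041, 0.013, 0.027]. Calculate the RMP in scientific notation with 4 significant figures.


Computing RMP for 15 loci:
Locus 1: 2 * 0.124 * 0.876 = 0.217248
Locus 2: 2 * 0.013 * 0.987 = 0.025662
Locus 3: 2 * 0.129 * 0.871 = 0.224718
Locus 4: 2 * 0.076 * 0.924 = 0.140448
Locus 5: 2 * 0.055 * 0.945 = 0.10395
Locus 6: 2 * 0.162 * 0.838 = 0.271512
Locus 7: 2 * 0.056 * 0.944 = 0.105728
Locus 8: 2 * 0.197 * 0.803 = 0.316382
Locus 9: 2 * 0.093 * 0.907 = 0.168702
Locus 10: 2 * 0.054 * 0.946 = 0.102168
Locus 11: 2 * 0.185 * 0.815 = 0.30155
Locus 12: 2 * 0.138 * 0.862 = 0.237912
Locus 13: 2 * 0.041 * 0.959 = 0.078638
Locus 14: 2 * 0.013 * 0.987 = 0.025662
Locus 15: 2 * 0.027 * 0.973 = 0.052542
RMP = 2.178e-14

2.178e-14


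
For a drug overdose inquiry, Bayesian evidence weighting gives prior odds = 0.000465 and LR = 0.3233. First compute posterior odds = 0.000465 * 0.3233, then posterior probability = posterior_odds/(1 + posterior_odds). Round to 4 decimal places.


Bayesian evidence evaluation:
Posterior odds = prior_odds * LR = 0.000465 * 0.3233 = 0.0001503345
Posterior probability = posterior_odds / (1 + posterior_odds)
= 0.0001503345 / (1 + 0.0001503345)
= 0.0001503345 / 1.0001503345
= 0.0002

0.0002


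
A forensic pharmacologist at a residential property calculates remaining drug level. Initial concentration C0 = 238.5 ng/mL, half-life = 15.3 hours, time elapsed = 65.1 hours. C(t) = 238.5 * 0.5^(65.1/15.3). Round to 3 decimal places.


Drug concentration decay:
Number of half-lives = t / t_half = 65.1 / 15.3 = 4.254902
Decay factor = 0.5^4.254902 = 0.05237775
C(t) = 238.5 * 0.05237775 = 12.492 ng/mL

12.492


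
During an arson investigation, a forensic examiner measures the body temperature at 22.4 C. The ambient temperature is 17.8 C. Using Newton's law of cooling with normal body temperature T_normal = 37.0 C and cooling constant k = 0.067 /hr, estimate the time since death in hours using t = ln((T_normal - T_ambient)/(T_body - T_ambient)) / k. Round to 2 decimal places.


Using Newton's law of cooling:
t = ln((T_normal - T_ambient) / (T_body - T_ambient)) / k
T_normal - T_ambient = 19.2
T_body - T_ambient = 4.6
Ratio = 4.173913
ln(ratio) = 1.428854
t = 1.428854 / 0.067 = 21.33 hours

21.33
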